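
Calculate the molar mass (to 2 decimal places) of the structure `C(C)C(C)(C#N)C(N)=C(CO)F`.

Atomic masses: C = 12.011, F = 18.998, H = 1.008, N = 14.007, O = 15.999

Molecular formula: C8H13FN2O.
M = 8×12.011 + 1×18.998 + 13×1.008 + 2×14.007 + 1×15.999 = 172.20 g/mol.

172.20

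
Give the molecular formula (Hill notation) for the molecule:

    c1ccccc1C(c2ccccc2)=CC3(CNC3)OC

Heavy atoms from the SMILES: 18 C, 1 N, 1 O.
Implicit hydrogens by atom environment:
  10 × C (aromatic): 1 H each → 10
  2 × C: 2 H each → 4
  2 × C: no H
  2 × C (aromatic): no H
  1 × C: 3 H
  1 × C: 1 H
  1 × N: 1 H
  1 × O: no H
  Total hydrogens = 19.
Molecular formula: C18H19NO

C18H19NO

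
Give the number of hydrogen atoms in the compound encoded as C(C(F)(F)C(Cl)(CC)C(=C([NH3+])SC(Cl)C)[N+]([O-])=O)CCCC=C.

23

Hydrogens are implicit in SMILES; fill each atom to its normal valence:
  6 × C: 2 H each → 12
  4 × C: no H
  2 × C: 3 H each → 6
  2 × C: 1 H each → 2
  2 × Cl: no H
  2 × F: no H
  1 × N (charge +1): 3 H
  1 × N (charge +1): no H
  1 × O: no H
  1 × O (charge -1): no H
  1 × S: no H
  Total hydrogens = 23.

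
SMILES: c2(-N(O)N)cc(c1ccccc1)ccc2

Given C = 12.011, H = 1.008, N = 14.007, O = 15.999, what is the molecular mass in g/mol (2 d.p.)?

200.24

Molecular formula: C12H12N2O.
M = 12×12.011 + 12×1.008 + 2×14.007 + 1×15.999 = 200.24 g/mol.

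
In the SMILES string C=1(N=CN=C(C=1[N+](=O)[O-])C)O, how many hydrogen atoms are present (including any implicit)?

5

Hydrogens are implicit in SMILES; fill each atom to its normal valence:
  3 × C (aromatic): no H
  2 × N (aromatic): no H
  1 × C: 3 H
  1 × C (aromatic): 1 H
  1 × N (charge +1): no H
  1 × O: 1 H
  1 × O: no H
  1 × O (charge -1): no H
  Total hydrogens = 5.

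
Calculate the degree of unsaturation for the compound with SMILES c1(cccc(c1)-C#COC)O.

Molecular formula from the SMILES: C9H8O2.
DoU = (2C + 2 + N − H − X)/2 = (2·9 + 2 + 0 − 8 − 0)/2 = 12/2 = 6.
(Structurally: 1 ring(s) + 5 π bond(s) = 6.)

6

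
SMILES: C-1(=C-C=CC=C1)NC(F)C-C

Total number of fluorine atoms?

1

The symbol for fluorine appears 1 time in the SMILES.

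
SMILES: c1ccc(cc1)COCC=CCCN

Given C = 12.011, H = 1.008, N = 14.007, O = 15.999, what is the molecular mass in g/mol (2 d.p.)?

Molecular formula: C12H17NO.
M = 12×12.011 + 17×1.008 + 1×14.007 + 1×15.999 = 191.27 g/mol.

191.27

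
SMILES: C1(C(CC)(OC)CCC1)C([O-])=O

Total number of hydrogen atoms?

15

Hydrogens are implicit in SMILES; fill each atom to its normal valence:
  4 × C: 2 H each → 8
  2 × C: 3 H each → 6
  2 × C: no H
  2 × O: no H
  1 × C: 1 H
  1 × O (charge -1): no H
  Total hydrogens = 15.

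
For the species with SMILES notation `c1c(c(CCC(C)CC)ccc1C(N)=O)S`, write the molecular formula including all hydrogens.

Heavy atoms from the SMILES: 13 C, 1 N, 1 O, 1 S.
Implicit hydrogens by atom environment:
  3 × C: 2 H each → 6
  3 × C (aromatic): 1 H each → 3
  3 × C (aromatic): no H
  2 × C: 3 H each → 6
  1 × C: 1 H
  1 × C: no H
  1 × N: 2 H
  1 × O: no H
  1 × S: 1 H
  Total hydrogens = 19.
Molecular formula: C13H19NOS

C13H19NOS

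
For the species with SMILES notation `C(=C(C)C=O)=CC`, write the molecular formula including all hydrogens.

C6H8O

Heavy atoms from the SMILES: 6 C, 1 O.
Implicit hydrogens by atom environment:
  2 × C: 3 H each → 6
  2 × C: 1 H each → 2
  2 × C: no H
  1 × O: no H
  Total hydrogens = 8.
Molecular formula: C6H8O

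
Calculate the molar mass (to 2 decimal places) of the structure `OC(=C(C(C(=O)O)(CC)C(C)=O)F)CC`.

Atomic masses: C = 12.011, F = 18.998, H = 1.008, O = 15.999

Molecular formula: C10H15FO4.
M = 10×12.011 + 1×18.998 + 15×1.008 + 4×15.999 = 218.22 g/mol.

218.22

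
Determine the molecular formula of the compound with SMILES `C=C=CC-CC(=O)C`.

C7H10O

Heavy atoms from the SMILES: 7 C, 1 O.
Implicit hydrogens by atom environment:
  3 × C: 2 H each → 6
  2 × C: no H
  1 × C: 3 H
  1 × C: 1 H
  1 × O: no H
  Total hydrogens = 10.
Molecular formula: C7H10O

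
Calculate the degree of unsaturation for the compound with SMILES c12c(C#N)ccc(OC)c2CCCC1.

Molecular formula from the SMILES: C12H13NO.
DoU = (2C + 2 + N − H − X)/2 = (2·12 + 2 + 1 − 13 − 0)/2 = 14/2 = 7.
(Structurally: 2 ring(s) + 5 π bond(s) = 7.)

7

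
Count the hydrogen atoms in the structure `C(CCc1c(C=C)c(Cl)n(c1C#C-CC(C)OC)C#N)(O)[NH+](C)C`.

25

Hydrogens are implicit in SMILES; fill each atom to its normal valence:
  4 × C: 3 H each → 12
  4 × C: 2 H each → 8
  4 × C (aromatic): no H
  3 × C: 1 H each → 3
  3 × C: no H
  1 × Cl: no H
  1 × N (charge +1): 1 H
  1 × N (aromatic): no H
  1 × N: no H
  1 × O: 1 H
  1 × O: no H
  Total hydrogens = 25.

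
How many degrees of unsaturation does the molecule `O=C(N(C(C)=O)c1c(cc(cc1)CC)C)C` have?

Molecular formula from the SMILES: C13H17NO2.
DoU = (2C + 2 + N − H − X)/2 = (2·13 + 2 + 1 − 17 − 0)/2 = 12/2 = 6.
(Structurally: 1 ring(s) + 5 π bond(s) = 6.)

6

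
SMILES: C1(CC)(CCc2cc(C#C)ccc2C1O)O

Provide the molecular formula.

C14H16O2

Heavy atoms from the SMILES: 14 C, 2 O.
Implicit hydrogens by atom environment:
  3 × C: 2 H each → 6
  3 × C (aromatic): 1 H each → 3
  3 × C (aromatic): no H
  2 × C: 1 H each → 2
  2 × C: no H
  2 × O: 1 H each → 2
  1 × C: 3 H
  Total hydrogens = 16.
Molecular formula: C14H16O2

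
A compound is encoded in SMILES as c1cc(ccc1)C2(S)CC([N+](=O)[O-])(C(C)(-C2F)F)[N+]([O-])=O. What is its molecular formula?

Heavy atoms from the SMILES: 12 C, 2 F, 2 N, 4 O, 1 S.
Implicit hydrogens by atom environment:
  5 × C (aromatic): 1 H each → 5
  3 × C: no H
  2 × F: no H
  2 × N (charge +1): no H
  2 × O: no H
  2 × O (charge -1): no H
  1 × C: 3 H
  1 × C: 2 H
  1 × C: 1 H
  1 × C (aromatic): no H
  1 × S: 1 H
  Total hydrogens = 12.
Molecular formula: C12H12F2N2O4S

C12H12F2N2O4S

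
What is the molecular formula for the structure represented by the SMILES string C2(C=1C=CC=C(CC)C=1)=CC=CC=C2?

C14H14

Heavy atoms from the SMILES: 14 C.
Implicit hydrogens by atom environment:
  9 × C (aromatic): 1 H each → 9
  3 × C (aromatic): no H
  1 × C: 3 H
  1 × C: 2 H
  Total hydrogens = 14.
Molecular formula: C14H14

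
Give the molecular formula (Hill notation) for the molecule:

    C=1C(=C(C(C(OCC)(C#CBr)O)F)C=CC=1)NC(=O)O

C13H13BrFNO4

Heavy atoms from the SMILES: 1 Br, 13 C, 1 F, 1 N, 4 O.
Implicit hydrogens by atom environment:
  4 × C (aromatic): 1 H each → 4
  4 × C: no H
  2 × C (aromatic): no H
  2 × O: 1 H each → 2
  2 × O: no H
  1 × Br: no H
  1 × C: 3 H
  1 × C: 2 H
  1 × C: 1 H
  1 × F: no H
  1 × N: 1 H
  Total hydrogens = 13.
Molecular formula: C13H13BrFNO4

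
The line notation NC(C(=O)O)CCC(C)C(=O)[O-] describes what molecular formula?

Heavy atoms from the SMILES: 7 C, 1 N, 4 O.
Implicit hydrogens by atom environment:
  2 × C: 2 H each → 4
  2 × C: 1 H each → 2
  2 × C: no H
  2 × O: no H
  1 × C: 3 H
  1 × N: 2 H
  1 × O: 1 H
  1 × O (charge -1): no H
  Total hydrogens = 12.
Net charge -1.
Molecular formula: C7H12NO4-

C7H12NO4-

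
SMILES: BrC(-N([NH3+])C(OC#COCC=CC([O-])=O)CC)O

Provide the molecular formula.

Heavy atoms from the SMILES: 1 Br, 10 C, 2 N, 5 O.
Implicit hydrogens by atom environment:
  4 × C: 1 H each → 4
  3 × C: no H
  3 × O: no H
  2 × C: 2 H each → 4
  1 × Br: no H
  1 × C: 3 H
  1 × N (charge +1): 3 H
  1 × N: no H
  1 × O: 1 H
  1 × O (charge -1): no H
  Total hydrogens = 15.
Molecular formula: C10H15BrN2O5

C10H15BrN2O5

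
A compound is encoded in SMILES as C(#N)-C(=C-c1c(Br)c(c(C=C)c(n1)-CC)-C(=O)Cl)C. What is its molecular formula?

C14H12BrClN2O

Heavy atoms from the SMILES: 1 Br, 14 C, 1 Cl, 2 N, 1 O.
Implicit hydrogens by atom environment:
  5 × C (aromatic): no H
  3 × C: no H
  2 × C: 3 H each → 6
  2 × C: 2 H each → 4
  2 × C: 1 H each → 2
  1 × Br: no H
  1 × Cl: no H
  1 × N (aromatic): no H
  1 × N: no H
  1 × O: no H
  Total hydrogens = 12.
Molecular formula: C14H12BrClN2O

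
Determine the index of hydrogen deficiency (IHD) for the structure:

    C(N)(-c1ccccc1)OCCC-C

4

Molecular formula from the SMILES: C11H17NO.
DoU = (2C + 2 + N − H − X)/2 = (2·11 + 2 + 1 − 17 − 0)/2 = 8/2 = 4.
(Structurally: 1 ring(s) + 3 π bond(s) = 4.)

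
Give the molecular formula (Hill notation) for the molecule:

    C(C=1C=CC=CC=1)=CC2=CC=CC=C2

C14H12

Heavy atoms from the SMILES: 14 C.
Implicit hydrogens by atom environment:
  10 × C (aromatic): 1 H each → 10
  2 × C: 1 H each → 2
  2 × C (aromatic): no H
  Total hydrogens = 12.
Molecular formula: C14H12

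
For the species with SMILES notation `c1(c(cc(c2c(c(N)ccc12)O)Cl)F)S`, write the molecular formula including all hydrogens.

Heavy atoms from the SMILES: 10 C, 1 Cl, 1 F, 1 N, 1 O, 1 S.
Implicit hydrogens by atom environment:
  7 × C (aromatic): no H
  3 × C (aromatic): 1 H each → 3
  1 × Cl: no H
  1 × F: no H
  1 × N: 2 H
  1 × O: 1 H
  1 × S: 1 H
  Total hydrogens = 7.
Molecular formula: C10H7ClFNOS

C10H7ClFNOS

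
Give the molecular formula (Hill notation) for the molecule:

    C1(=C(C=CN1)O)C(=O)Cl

C5H4ClNO2

Heavy atoms from the SMILES: 5 C, 1 Cl, 1 N, 2 O.
Implicit hydrogens by atom environment:
  2 × C (aromatic): 1 H each → 2
  2 × C (aromatic): no H
  1 × C: no H
  1 × Cl: no H
  1 × N (aromatic): 1 H
  1 × O: 1 H
  1 × O: no H
  Total hydrogens = 4.
Molecular formula: C5H4ClNO2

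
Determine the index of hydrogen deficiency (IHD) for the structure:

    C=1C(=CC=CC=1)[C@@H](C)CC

Molecular formula from the SMILES: C10H14.
DoU = (2C + 2 + N − H − X)/2 = (2·10 + 2 + 0 − 14 − 0)/2 = 8/2 = 4.
(Structurally: 1 ring(s) + 3 π bond(s) = 4.)

4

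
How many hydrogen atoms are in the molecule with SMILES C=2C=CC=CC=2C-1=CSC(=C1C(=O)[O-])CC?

Hydrogens are implicit in SMILES; fill each atom to its normal valence:
  6 × C (aromatic): 1 H each → 6
  4 × C (aromatic): no H
  1 × C: 3 H
  1 × C: 2 H
  1 × C: no H
  1 × O: no H
  1 × O (charge -1): no H
  1 × S (aromatic): no H
  Total hydrogens = 11.

11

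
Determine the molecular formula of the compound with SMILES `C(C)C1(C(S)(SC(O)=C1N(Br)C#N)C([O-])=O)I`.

C8H7BrIN2O3S2-

Heavy atoms from the SMILES: 1 Br, 8 C, 1 I, 2 N, 3 O, 2 S.
Implicit hydrogens by atom environment:
  6 × C: no H
  2 × N: no H
  1 × Br: no H
  1 × C: 3 H
  1 × C: 2 H
  1 × I: no H
  1 × O: 1 H
  1 × O: no H
  1 × O (charge -1): no H
  1 × S: 1 H
  1 × S: no H
  Total hydrogens = 7.
Net charge -1.
Molecular formula: C8H7BrIN2O3S2-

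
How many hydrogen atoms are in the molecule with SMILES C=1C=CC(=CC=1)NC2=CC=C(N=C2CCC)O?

16

Hydrogens are implicit in SMILES; fill each atom to its normal valence:
  7 × C (aromatic): 1 H each → 7
  4 × C (aromatic): no H
  2 × C: 2 H each → 4
  1 × C: 3 H
  1 × N: 1 H
  1 × N (aromatic): no H
  1 × O: 1 H
  Total hydrogens = 16.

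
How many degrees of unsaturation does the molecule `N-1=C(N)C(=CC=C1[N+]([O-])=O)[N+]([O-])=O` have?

Molecular formula from the SMILES: C5H4N4O4.
DoU = (2C + 2 + N − H − X)/2 = (2·5 + 2 + 4 − 4 − 0)/2 = 12/2 = 6.
(Structurally: 1 ring(s) + 5 π bond(s) = 6.)

6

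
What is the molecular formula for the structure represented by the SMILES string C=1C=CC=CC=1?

Heavy atoms from the SMILES: 6 C.
Implicit hydrogens by atom environment:
  6 × C (aromatic): 1 H each → 6
  Total hydrogens = 6.
Molecular formula: C6H6

C6H6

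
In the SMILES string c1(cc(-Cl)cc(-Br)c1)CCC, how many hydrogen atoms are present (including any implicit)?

Hydrogens are implicit in SMILES; fill each atom to its normal valence:
  3 × C (aromatic): 1 H each → 3
  3 × C (aromatic): no H
  2 × C: 2 H each → 4
  1 × Br: no H
  1 × C: 3 H
  1 × Cl: no H
  Total hydrogens = 10.

10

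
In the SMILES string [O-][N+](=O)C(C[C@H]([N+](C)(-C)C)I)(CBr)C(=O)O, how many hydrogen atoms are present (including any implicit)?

Hydrogens are implicit in SMILES; fill each atom to its normal valence:
  3 × C: 3 H each → 9
  2 × C: 2 H each → 4
  2 × C: no H
  2 × N (charge +1): no H
  2 × O: no H
  1 × Br: no H
  1 × C: 1 H
  1 × I: no H
  1 × O: 1 H
  1 × O (charge -1): no H
  Total hydrogens = 15.

15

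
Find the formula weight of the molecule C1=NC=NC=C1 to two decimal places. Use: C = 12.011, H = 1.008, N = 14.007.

80.09

Molecular formula: C4H4N2.
M = 4×12.011 + 4×1.008 + 2×14.007 = 80.09 g/mol.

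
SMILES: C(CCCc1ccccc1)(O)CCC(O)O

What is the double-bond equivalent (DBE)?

Molecular formula from the SMILES: C13H20O3.
DoU = (2C + 2 + N − H − X)/2 = (2·13 + 2 + 0 − 20 − 0)/2 = 8/2 = 4.
(Structurally: 1 ring(s) + 3 π bond(s) = 4.)

4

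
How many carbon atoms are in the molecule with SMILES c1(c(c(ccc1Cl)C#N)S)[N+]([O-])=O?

7

The symbol for carbon appears 7 times in the SMILES. Lowercase c denotes aromatic carbon and counts toward C.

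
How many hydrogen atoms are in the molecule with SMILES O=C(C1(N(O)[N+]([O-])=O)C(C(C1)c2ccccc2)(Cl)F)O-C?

12

Hydrogens are implicit in SMILES; fill each atom to its normal valence:
  5 × C (aromatic): 1 H each → 5
  3 × C: no H
  3 × O: no H
  1 × C: 3 H
  1 × C: 2 H
  1 × C: 1 H
  1 × C (aromatic): no H
  1 × Cl: no H
  1 × F: no H
  1 × N: no H
  1 × N (charge +1): no H
  1 × O: 1 H
  1 × O (charge -1): no H
  Total hydrogens = 12.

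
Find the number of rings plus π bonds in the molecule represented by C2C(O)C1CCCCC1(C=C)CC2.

Molecular formula from the SMILES: C12H20O.
DoU = (2C + 2 + N − H − X)/2 = (2·12 + 2 + 0 − 20 − 0)/2 = 6/2 = 3.
(Structurally: 2 ring(s) + 1 π bond(s) = 3.)

3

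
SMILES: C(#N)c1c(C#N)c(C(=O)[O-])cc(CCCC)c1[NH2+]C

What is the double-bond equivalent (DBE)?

9

Molecular formula from the SMILES: C14H15N3O2.
DoU = (2C + 2 + N − H − X)/2 = (2·14 + 2 + 3 − 15 − 0)/2 = 18/2 = 9.
(Structurally: 1 ring(s) + 8 π bond(s) = 9.)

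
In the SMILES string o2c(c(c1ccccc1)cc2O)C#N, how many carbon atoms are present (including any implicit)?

11

The symbol for carbon appears 11 times in the SMILES. Lowercase c denotes aromatic carbon and counts toward C.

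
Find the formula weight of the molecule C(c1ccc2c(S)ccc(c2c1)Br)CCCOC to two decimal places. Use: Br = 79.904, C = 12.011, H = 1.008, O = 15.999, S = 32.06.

325.26

Molecular formula: C15H17BrOS.
M = 1×79.904 + 15×12.011 + 17×1.008 + 1×15.999 + 1×32.06 = 325.26 g/mol.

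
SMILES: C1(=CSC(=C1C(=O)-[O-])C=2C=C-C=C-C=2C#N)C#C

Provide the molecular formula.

Heavy atoms from the SMILES: 14 C, 1 N, 2 O, 1 S.
Implicit hydrogens by atom environment:
  5 × C (aromatic): 1 H each → 5
  5 × C (aromatic): no H
  3 × C: no H
  1 × C: 1 H
  1 × N: no H
  1 × O: no H
  1 × O (charge -1): no H
  1 × S (aromatic): no H
  Total hydrogens = 6.
Net charge -1.
Molecular formula: C14H6NO2S-

C14H6NO2S-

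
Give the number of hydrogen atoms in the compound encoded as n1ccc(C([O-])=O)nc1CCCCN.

Hydrogens are implicit in SMILES; fill each atom to its normal valence:
  4 × C: 2 H each → 8
  2 × C (aromatic): 1 H each → 2
  2 × C (aromatic): no H
  2 × N (aromatic): no H
  1 × C: no H
  1 × N: 2 H
  1 × O: no H
  1 × O (charge -1): no H
  Total hydrogens = 12.

12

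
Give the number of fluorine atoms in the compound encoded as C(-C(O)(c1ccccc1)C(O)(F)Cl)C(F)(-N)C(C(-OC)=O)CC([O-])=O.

The symbol for fluorine appears 2 times in the SMILES.

2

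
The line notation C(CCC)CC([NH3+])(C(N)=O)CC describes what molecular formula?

C9H21N2O+

Heavy atoms from the SMILES: 9 C, 2 N, 1 O.
Implicit hydrogens by atom environment:
  5 × C: 2 H each → 10
  2 × C: 3 H each → 6
  2 × C: no H
  1 × N (charge +1): 3 H
  1 × N: 2 H
  1 × O: no H
  Total hydrogens = 21.
Net charge +1.
Molecular formula: C9H21N2O+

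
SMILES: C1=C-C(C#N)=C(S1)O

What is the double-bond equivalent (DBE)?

5

Molecular formula from the SMILES: C5H3NOS.
DoU = (2C + 2 + N − H − X)/2 = (2·5 + 2 + 1 − 3 − 0)/2 = 10/2 = 5.
(Structurally: 1 ring(s) + 4 π bond(s) = 5.)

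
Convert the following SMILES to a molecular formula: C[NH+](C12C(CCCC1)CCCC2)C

Heavy atoms from the SMILES: 12 C, 1 N.
Implicit hydrogens by atom environment:
  8 × C: 2 H each → 16
  2 × C: 3 H each → 6
  1 × C: 1 H
  1 × C: no H
  1 × N (charge +1): 1 H
  Total hydrogens = 24.
Net charge +1.
Molecular formula: C12H24N+

C12H24N+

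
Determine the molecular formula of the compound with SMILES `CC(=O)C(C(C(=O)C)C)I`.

C7H11IO2

Heavy atoms from the SMILES: 7 C, 1 I, 2 O.
Implicit hydrogens by atom environment:
  3 × C: 3 H each → 9
  2 × C: 1 H each → 2
  2 × C: no H
  2 × O: no H
  1 × I: no H
  Total hydrogens = 11.
Molecular formula: C7H11IO2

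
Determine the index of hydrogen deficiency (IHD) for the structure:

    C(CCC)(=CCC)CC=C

2

Molecular formula from the SMILES: C10H18.
DoU = (2C + 2 + N − H − X)/2 = (2·10 + 2 + 0 − 18 − 0)/2 = 4/2 = 2.
(Structurally: 0 ring(s) + 2 π bond(s) = 2.)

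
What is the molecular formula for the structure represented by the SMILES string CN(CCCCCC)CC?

Heavy atoms from the SMILES: 9 C, 1 N.
Implicit hydrogens by atom environment:
  6 × C: 2 H each → 12
  3 × C: 3 H each → 9
  1 × N: no H
  Total hydrogens = 21.
Molecular formula: C9H21N

C9H21N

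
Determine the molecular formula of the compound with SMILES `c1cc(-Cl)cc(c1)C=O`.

C7H5ClO

Heavy atoms from the SMILES: 7 C, 1 Cl, 1 O.
Implicit hydrogens by atom environment:
  4 × C (aromatic): 1 H each → 4
  2 × C (aromatic): no H
  1 × C: 1 H
  1 × Cl: no H
  1 × O: no H
  Total hydrogens = 5.
Molecular formula: C7H5ClO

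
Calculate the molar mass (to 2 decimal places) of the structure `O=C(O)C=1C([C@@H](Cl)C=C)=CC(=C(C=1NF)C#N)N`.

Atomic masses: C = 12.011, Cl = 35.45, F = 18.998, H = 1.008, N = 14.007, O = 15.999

Molecular formula: C11H9ClFN3O2.
M = 11×12.011 + 1×35.45 + 1×18.998 + 9×1.008 + 3×14.007 + 2×15.999 = 269.66 g/mol.

269.66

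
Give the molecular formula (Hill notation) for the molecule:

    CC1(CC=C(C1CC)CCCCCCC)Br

C15H27Br

Heavy atoms from the SMILES: 1 Br, 15 C.
Implicit hydrogens by atom environment:
  8 × C: 2 H each → 16
  3 × C: 3 H each → 9
  2 × C: 1 H each → 2
  2 × C: no H
  1 × Br: no H
  Total hydrogens = 27.
Molecular formula: C15H27Br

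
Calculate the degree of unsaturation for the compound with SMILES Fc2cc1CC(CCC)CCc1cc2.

Molecular formula from the SMILES: C13H17F.
DoU = (2C + 2 + N − H − X)/2 = (2·13 + 2 + 0 − 17 − 1)/2 = 10/2 = 5.
(Structurally: 2 ring(s) + 3 π bond(s) = 5.)

5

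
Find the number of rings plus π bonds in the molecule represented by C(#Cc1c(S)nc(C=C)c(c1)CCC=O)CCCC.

Molecular formula from the SMILES: C16H19NOS.
DoU = (2C + 2 + N − H − X)/2 = (2·16 + 2 + 1 − 19 − 0)/2 = 16/2 = 8.
(Structurally: 1 ring(s) + 7 π bond(s) = 8.)

8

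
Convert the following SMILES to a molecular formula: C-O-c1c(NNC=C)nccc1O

C8H11N3O2

Heavy atoms from the SMILES: 8 C, 3 N, 2 O.
Implicit hydrogens by atom environment:
  3 × C (aromatic): no H
  2 × C (aromatic): 1 H each → 2
  2 × N: 1 H each → 2
  1 × C: 3 H
  1 × C: 2 H
  1 × C: 1 H
  1 × N (aromatic): no H
  1 × O: 1 H
  1 × O: no H
  Total hydrogens = 11.
Molecular formula: C8H11N3O2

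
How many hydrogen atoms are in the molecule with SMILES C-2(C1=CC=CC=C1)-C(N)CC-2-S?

Hydrogens are implicit in SMILES; fill each atom to its normal valence:
  5 × C (aromatic): 1 H each → 5
  3 × C: 1 H each → 3
  1 × C: 2 H
  1 × C (aromatic): no H
  1 × N: 2 H
  1 × S: 1 H
  Total hydrogens = 13.

13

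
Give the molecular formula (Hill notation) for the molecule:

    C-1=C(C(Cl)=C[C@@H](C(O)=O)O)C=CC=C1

C10H9ClO3

Heavy atoms from the SMILES: 10 C, 1 Cl, 3 O.
Implicit hydrogens by atom environment:
  5 × C (aromatic): 1 H each → 5
  2 × C: 1 H each → 2
  2 × C: no H
  2 × O: 1 H each → 2
  1 × C (aromatic): no H
  1 × Cl: no H
  1 × O: no H
  Total hydrogens = 9.
Molecular formula: C10H9ClO3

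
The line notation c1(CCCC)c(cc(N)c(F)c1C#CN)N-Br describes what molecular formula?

C12H15BrFN3

Heavy atoms from the SMILES: 1 Br, 12 C, 1 F, 3 N.
Implicit hydrogens by atom environment:
  5 × C (aromatic): no H
  3 × C: 2 H each → 6
  2 × C: no H
  2 × N: 2 H each → 4
  1 × Br: no H
  1 × C: 3 H
  1 × C (aromatic): 1 H
  1 × F: no H
  1 × N: 1 H
  Total hydrogens = 15.
Molecular formula: C12H15BrFN3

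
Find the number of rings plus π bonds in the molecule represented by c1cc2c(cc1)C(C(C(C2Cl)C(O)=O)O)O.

Molecular formula from the SMILES: C11H11ClO4.
DoU = (2C + 2 + N − H − X)/2 = (2·11 + 2 + 0 − 11 − 1)/2 = 12/2 = 6.
(Structurally: 2 ring(s) + 4 π bond(s) = 6.)

6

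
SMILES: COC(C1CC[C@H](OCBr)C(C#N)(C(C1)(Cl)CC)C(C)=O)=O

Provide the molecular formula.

Heavy atoms from the SMILES: 1 Br, 15 C, 1 Cl, 1 N, 4 O.
Implicit hydrogens by atom environment:
  5 × C: 2 H each → 10
  5 × C: no H
  4 × O: no H
  3 × C: 3 H each → 9
  2 × C: 1 H each → 2
  1 × Br: no H
  1 × Cl: no H
  1 × N: no H
  Total hydrogens = 21.
Molecular formula: C15H21BrClNO4

C15H21BrClNO4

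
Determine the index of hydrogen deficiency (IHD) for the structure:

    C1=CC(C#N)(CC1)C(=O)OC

5

Molecular formula from the SMILES: C8H9NO2.
DoU = (2C + 2 + N − H − X)/2 = (2·8 + 2 + 1 − 9 − 0)/2 = 10/2 = 5.
(Structurally: 1 ring(s) + 4 π bond(s) = 5.)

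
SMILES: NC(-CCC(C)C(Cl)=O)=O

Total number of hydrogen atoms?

Hydrogens are implicit in SMILES; fill each atom to its normal valence:
  2 × C: 2 H each → 4
  2 × C: no H
  2 × O: no H
  1 × C: 3 H
  1 × C: 1 H
  1 × Cl: no H
  1 × N: 2 H
  Total hydrogens = 10.

10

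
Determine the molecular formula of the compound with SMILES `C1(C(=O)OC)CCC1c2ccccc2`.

C12H14O2

Heavy atoms from the SMILES: 12 C, 2 O.
Implicit hydrogens by atom environment:
  5 × C (aromatic): 1 H each → 5
  2 × C: 2 H each → 4
  2 × C: 1 H each → 2
  2 × O: no H
  1 × C: 3 H
  1 × C: no H
  1 × C (aromatic): no H
  Total hydrogens = 14.
Molecular formula: C12H14O2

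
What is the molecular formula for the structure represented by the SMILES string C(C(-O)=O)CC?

C4H8O2

Heavy atoms from the SMILES: 4 C, 2 O.
Implicit hydrogens by atom environment:
  2 × C: 2 H each → 4
  1 × C: 3 H
  1 × C: no H
  1 × O: 1 H
  1 × O: no H
  Total hydrogens = 8.
Molecular formula: C4H8O2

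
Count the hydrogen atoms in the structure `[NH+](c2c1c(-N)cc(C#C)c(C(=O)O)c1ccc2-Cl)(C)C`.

Hydrogens are implicit in SMILES; fill each atom to its normal valence:
  7 × C (aromatic): no H
  3 × C (aromatic): 1 H each → 3
  2 × C: 3 H each → 6
  2 × C: no H
  1 × C: 1 H
  1 × Cl: no H
  1 × N: 2 H
  1 × N (charge +1): 1 H
  1 × O: 1 H
  1 × O: no H
  Total hydrogens = 14.

14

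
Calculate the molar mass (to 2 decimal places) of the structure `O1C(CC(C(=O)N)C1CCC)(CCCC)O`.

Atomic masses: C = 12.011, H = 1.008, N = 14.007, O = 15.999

Molecular formula: C12H23NO3.
M = 12×12.011 + 23×1.008 + 1×14.007 + 3×15.999 = 229.32 g/mol.

229.32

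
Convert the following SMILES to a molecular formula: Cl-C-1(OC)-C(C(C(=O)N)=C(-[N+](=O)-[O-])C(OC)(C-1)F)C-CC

Heavy atoms from the SMILES: 12 C, 1 Cl, 1 F, 2 N, 5 O.
Implicit hydrogens by atom environment:
  5 × C: no H
  4 × O: no H
  3 × C: 3 H each → 9
  3 × C: 2 H each → 6
  1 × C: 1 H
  1 × Cl: no H
  1 × F: no H
  1 × N: 2 H
  1 × N (charge +1): no H
  1 × O (charge -1): no H
  Total hydrogens = 18.
Molecular formula: C12H18ClFN2O5

C12H18ClFN2O5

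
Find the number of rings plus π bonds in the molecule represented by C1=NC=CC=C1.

4

Molecular formula from the SMILES: C5H5N.
DoU = (2C + 2 + N − H − X)/2 = (2·5 + 2 + 1 − 5 − 0)/2 = 8/2 = 4.
(Structurally: 1 ring(s) + 3 π bond(s) = 4.)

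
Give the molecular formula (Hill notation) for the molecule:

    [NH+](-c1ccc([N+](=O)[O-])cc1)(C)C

C8H11N2O2+

Heavy atoms from the SMILES: 8 C, 2 N, 2 O.
Implicit hydrogens by atom environment:
  4 × C (aromatic): 1 H each → 4
  2 × C: 3 H each → 6
  2 × C (aromatic): no H
  1 × N (charge +1): 1 H
  1 × N (charge +1): no H
  1 × O: no H
  1 × O (charge -1): no H
  Total hydrogens = 11.
Net charge +1.
Molecular formula: C8H11N2O2+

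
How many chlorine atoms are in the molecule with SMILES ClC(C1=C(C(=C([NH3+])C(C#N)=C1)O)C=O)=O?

The symbol for chlorine appears 1 time in the SMILES.

1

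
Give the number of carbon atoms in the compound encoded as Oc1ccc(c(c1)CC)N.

8

The symbol for carbon appears 8 times in the SMILES. Lowercase c denotes aromatic carbon and counts toward C.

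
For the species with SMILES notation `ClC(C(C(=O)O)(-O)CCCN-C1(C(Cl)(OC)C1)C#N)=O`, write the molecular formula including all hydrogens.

C11H14Cl2N2O5

Heavy atoms from the SMILES: 11 C, 2 Cl, 2 N, 5 O.
Implicit hydrogens by atom environment:
  6 × C: no H
  4 × C: 2 H each → 8
  3 × O: no H
  2 × Cl: no H
  2 × O: 1 H each → 2
  1 × C: 3 H
  1 × N: 1 H
  1 × N: no H
  Total hydrogens = 14.
Molecular formula: C11H14Cl2N2O5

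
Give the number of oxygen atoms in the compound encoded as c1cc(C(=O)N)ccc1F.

1

The symbol for oxygen appears 1 time in the SMILES.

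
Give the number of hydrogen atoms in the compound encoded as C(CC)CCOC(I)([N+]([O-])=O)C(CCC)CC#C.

22

Hydrogens are implicit in SMILES; fill each atom to its normal valence:
  7 × C: 2 H each → 14
  2 × C: 3 H each → 6
  2 × C: 1 H each → 2
  2 × C: no H
  2 × O: no H
  1 × I: no H
  1 × N (charge +1): no H
  1 × O (charge -1): no H
  Total hydrogens = 22.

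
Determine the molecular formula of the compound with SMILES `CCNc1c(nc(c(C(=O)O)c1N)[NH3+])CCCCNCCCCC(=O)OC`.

Heavy atoms from the SMILES: 18 C, 5 N, 4 O.
Implicit hydrogens by atom environment:
  9 × C: 2 H each → 18
  5 × C (aromatic): no H
  3 × O: no H
  2 × C: 3 H each → 6
  2 × C: no H
  2 × N: 1 H each → 2
  1 × N (charge +1): 3 H
  1 × N: 2 H
  1 × N (aromatic): no H
  1 × O: 1 H
  Total hydrogens = 32.
Net charge +1.
Molecular formula: C18H32N5O4+

C18H32N5O4+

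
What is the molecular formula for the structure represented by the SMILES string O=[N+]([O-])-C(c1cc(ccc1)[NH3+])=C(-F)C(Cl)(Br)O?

Heavy atoms from the SMILES: 1 Br, 9 C, 1 Cl, 1 F, 2 N, 3 O.
Implicit hydrogens by atom environment:
  4 × C (aromatic): 1 H each → 4
  3 × C: no H
  2 × C (aromatic): no H
  1 × Br: no H
  1 × Cl: no H
  1 × F: no H
  1 × N (charge +1): 3 H
  1 × N (charge +1): no H
  1 × O: 1 H
  1 × O: no H
  1 × O (charge -1): no H
  Total hydrogens = 8.
Net charge +1.
Molecular formula: C9H8BrClFN2O3+

C9H8BrClFN2O3+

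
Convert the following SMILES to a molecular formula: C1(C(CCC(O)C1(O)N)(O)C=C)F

Heavy atoms from the SMILES: 8 C, 1 F, 1 N, 3 O.
Implicit hydrogens by atom environment:
  3 × C: 2 H each → 6
  3 × C: 1 H each → 3
  3 × O: 1 H each → 3
  2 × C: no H
  1 × F: no H
  1 × N: 2 H
  Total hydrogens = 14.
Molecular formula: C8H14FNO3

C8H14FNO3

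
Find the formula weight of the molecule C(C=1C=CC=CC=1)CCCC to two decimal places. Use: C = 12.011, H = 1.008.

148.25

Molecular formula: C11H16.
M = 11×12.011 + 16×1.008 = 148.25 g/mol.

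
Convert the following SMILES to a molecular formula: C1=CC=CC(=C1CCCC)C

Heavy atoms from the SMILES: 11 C.
Implicit hydrogens by atom environment:
  4 × C (aromatic): 1 H each → 4
  3 × C: 2 H each → 6
  2 × C: 3 H each → 6
  2 × C (aromatic): no H
  Total hydrogens = 16.
Molecular formula: C11H16

C11H16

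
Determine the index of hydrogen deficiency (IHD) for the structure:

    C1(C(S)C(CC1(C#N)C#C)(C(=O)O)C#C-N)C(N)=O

Molecular formula from the SMILES: C12H11N3O3S.
DoU = (2C + 2 + N − H − X)/2 = (2·12 + 2 + 3 − 11 − 0)/2 = 18/2 = 9.
(Structurally: 1 ring(s) + 8 π bond(s) = 9.)

9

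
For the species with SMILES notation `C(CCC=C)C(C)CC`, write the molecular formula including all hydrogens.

C9H18

Heavy atoms from the SMILES: 9 C.
Implicit hydrogens by atom environment:
  5 × C: 2 H each → 10
  2 × C: 3 H each → 6
  2 × C: 1 H each → 2
  Total hydrogens = 18.
Molecular formula: C9H18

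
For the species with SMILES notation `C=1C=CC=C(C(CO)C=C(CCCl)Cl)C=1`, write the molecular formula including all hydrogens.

Heavy atoms from the SMILES: 12 C, 2 Cl, 1 O.
Implicit hydrogens by atom environment:
  5 × C (aromatic): 1 H each → 5
  3 × C: 2 H each → 6
  2 × C: 1 H each → 2
  2 × Cl: no H
  1 × C: no H
  1 × C (aromatic): no H
  1 × O: 1 H
  Total hydrogens = 14.
Molecular formula: C12H14Cl2O

C12H14Cl2O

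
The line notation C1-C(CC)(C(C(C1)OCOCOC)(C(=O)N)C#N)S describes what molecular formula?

C12H20N2O4S

Heavy atoms from the SMILES: 12 C, 2 N, 4 O, 1 S.
Implicit hydrogens by atom environment:
  5 × C: 2 H each → 10
  4 × C: no H
  4 × O: no H
  2 × C: 3 H each → 6
  1 × C: 1 H
  1 × N: 2 H
  1 × N: no H
  1 × S: 1 H
  Total hydrogens = 20.
Molecular formula: C12H20N2O4S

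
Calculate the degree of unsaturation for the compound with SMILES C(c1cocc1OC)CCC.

3

Molecular formula from the SMILES: C9H14O2.
DoU = (2C + 2 + N − H − X)/2 = (2·9 + 2 + 0 − 14 − 0)/2 = 6/2 = 3.
(Structurally: 1 ring(s) + 2 π bond(s) = 3.)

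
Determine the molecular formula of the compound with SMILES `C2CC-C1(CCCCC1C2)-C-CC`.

C13H24

Heavy atoms from the SMILES: 13 C.
Implicit hydrogens by atom environment:
  10 × C: 2 H each → 20
  1 × C: 3 H
  1 × C: 1 H
  1 × C: no H
  Total hydrogens = 24.
Molecular formula: C13H24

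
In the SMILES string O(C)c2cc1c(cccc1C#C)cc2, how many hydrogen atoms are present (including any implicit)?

10

Hydrogens are implicit in SMILES; fill each atom to its normal valence:
  6 × C (aromatic): 1 H each → 6
  4 × C (aromatic): no H
  1 × C: 3 H
  1 × C: 1 H
  1 × C: no H
  1 × O: no H
  Total hydrogens = 10.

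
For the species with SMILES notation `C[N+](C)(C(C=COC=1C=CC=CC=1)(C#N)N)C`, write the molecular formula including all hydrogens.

C13H18N3O+

Heavy atoms from the SMILES: 13 C, 3 N, 1 O.
Implicit hydrogens by atom environment:
  5 × C (aromatic): 1 H each → 5
  3 × C: 3 H each → 9
  2 × C: 1 H each → 2
  2 × C: no H
  1 × C (aromatic): no H
  1 × N: 2 H
  1 × N (charge +1): no H
  1 × N: no H
  1 × O: no H
  Total hydrogens = 18.
Net charge +1.
Molecular formula: C13H18N3O+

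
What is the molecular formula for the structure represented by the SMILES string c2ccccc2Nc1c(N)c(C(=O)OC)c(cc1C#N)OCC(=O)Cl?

Heavy atoms from the SMILES: 17 C, 1 Cl, 3 N, 4 O.
Implicit hydrogens by atom environment:
  6 × C (aromatic): 1 H each → 6
  6 × C (aromatic): no H
  4 × O: no H
  3 × C: no H
  1 × C: 3 H
  1 × C: 2 H
  1 × Cl: no H
  1 × N: 2 H
  1 × N: 1 H
  1 × N: no H
  Total hydrogens = 14.
Molecular formula: C17H14ClN3O4

C17H14ClN3O4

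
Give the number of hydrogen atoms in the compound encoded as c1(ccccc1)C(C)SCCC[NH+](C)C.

Hydrogens are implicit in SMILES; fill each atom to its normal valence:
  5 × C (aromatic): 1 H each → 5
  3 × C: 3 H each → 9
  3 × C: 2 H each → 6
  1 × C: 1 H
  1 × C (aromatic): no H
  1 × N (charge +1): 1 H
  1 × S: no H
  Total hydrogens = 22.

22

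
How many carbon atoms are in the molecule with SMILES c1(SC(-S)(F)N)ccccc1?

7

The symbol for carbon appears 7 times in the SMILES. Lowercase c denotes aromatic carbon and counts toward C.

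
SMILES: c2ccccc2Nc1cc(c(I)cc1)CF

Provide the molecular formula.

Heavy atoms from the SMILES: 13 C, 1 F, 1 I, 1 N.
Implicit hydrogens by atom environment:
  8 × C (aromatic): 1 H each → 8
  4 × C (aromatic): no H
  1 × C: 2 H
  1 × F: no H
  1 × I: no H
  1 × N: 1 H
  Total hydrogens = 11.
Molecular formula: C13H11FIN

C13H11FIN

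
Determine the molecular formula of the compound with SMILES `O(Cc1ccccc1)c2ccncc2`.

Heavy atoms from the SMILES: 12 C, 1 N, 1 O.
Implicit hydrogens by atom environment:
  9 × C (aromatic): 1 H each → 9
  2 × C (aromatic): no H
  1 × C: 2 H
  1 × N (aromatic): no H
  1 × O: no H
  Total hydrogens = 11.
Molecular formula: C12H11NO

C12H11NO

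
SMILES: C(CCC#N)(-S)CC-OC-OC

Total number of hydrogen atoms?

15

Hydrogens are implicit in SMILES; fill each atom to its normal valence:
  5 × C: 2 H each → 10
  2 × O: no H
  1 × C: 3 H
  1 × C: 1 H
  1 × C: no H
  1 × N: no H
  1 × S: 1 H
  Total hydrogens = 15.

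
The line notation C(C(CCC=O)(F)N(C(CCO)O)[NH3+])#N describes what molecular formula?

Heavy atoms from the SMILES: 8 C, 1 F, 3 N, 3 O.
Implicit hydrogens by atom environment:
  4 × C: 2 H each → 8
  2 × C: 1 H each → 2
  2 × C: no H
  2 × N: no H
  2 × O: 1 H each → 2
  1 × F: no H
  1 × N (charge +1): 3 H
  1 × O: no H
  Total hydrogens = 15.
Net charge +1.
Molecular formula: C8H15FN3O3+

C8H15FN3O3+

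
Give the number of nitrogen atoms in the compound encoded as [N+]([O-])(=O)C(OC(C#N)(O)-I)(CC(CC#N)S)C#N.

The symbol for nitrogen appears 4 times in the SMILES.

4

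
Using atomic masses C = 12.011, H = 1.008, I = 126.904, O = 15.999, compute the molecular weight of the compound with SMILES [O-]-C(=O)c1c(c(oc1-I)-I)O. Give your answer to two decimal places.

378.87

Molecular formula: C5HI2O4-.
M = 5×12.011 + 1×1.008 + 2×126.904 + 4×15.999 = 378.87 g/mol.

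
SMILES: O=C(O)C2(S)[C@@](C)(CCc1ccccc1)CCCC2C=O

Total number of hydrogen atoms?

22

Hydrogens are implicit in SMILES; fill each atom to its normal valence:
  5 × C: 2 H each → 10
  5 × C (aromatic): 1 H each → 5
  3 × C: no H
  2 × C: 1 H each → 2
  2 × O: no H
  1 × C: 3 H
  1 × C (aromatic): no H
  1 × O: 1 H
  1 × S: 1 H
  Total hydrogens = 22.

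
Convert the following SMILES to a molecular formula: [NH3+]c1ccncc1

C5H7N2+

Heavy atoms from the SMILES: 5 C, 2 N.
Implicit hydrogens by atom environment:
  4 × C (aromatic): 1 H each → 4
  1 × C (aromatic): no H
  1 × N (charge +1): 3 H
  1 × N (aromatic): no H
  Total hydrogens = 7.
Net charge +1.
Molecular formula: C5H7N2+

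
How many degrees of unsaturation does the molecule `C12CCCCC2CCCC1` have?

Molecular formula from the SMILES: C10H18.
DoU = (2C + 2 + N − H − X)/2 = (2·10 + 2 + 0 − 18 − 0)/2 = 4/2 = 2.
(Structurally: 2 ring(s) + 0 π bond(s) = 2.)

2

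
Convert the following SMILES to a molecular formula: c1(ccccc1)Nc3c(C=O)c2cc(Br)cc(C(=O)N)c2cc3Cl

C18H12BrClN2O2

Heavy atoms from the SMILES: 1 Br, 18 C, 1 Cl, 2 N, 2 O.
Implicit hydrogens by atom environment:
  8 × C (aromatic): 1 H each → 8
  8 × C (aromatic): no H
  2 × O: no H
  1 × Br: no H
  1 × C: 1 H
  1 × C: no H
  1 × Cl: no H
  1 × N: 2 H
  1 × N: 1 H
  Total hydrogens = 12.
Molecular formula: C18H12BrClN2O2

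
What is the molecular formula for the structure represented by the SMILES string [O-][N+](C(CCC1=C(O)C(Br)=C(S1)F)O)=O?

C7H7BrFNO4S

Heavy atoms from the SMILES: 1 Br, 7 C, 1 F, 1 N, 4 O, 1 S.
Implicit hydrogens by atom environment:
  4 × C (aromatic): no H
  2 × C: 2 H each → 4
  2 × O: 1 H each → 2
  1 × Br: no H
  1 × C: 1 H
  1 × F: no H
  1 × N (charge +1): no H
  1 × O: no H
  1 × O (charge -1): no H
  1 × S (aromatic): no H
  Total hydrogens = 7.
Molecular formula: C7H7BrFNO4S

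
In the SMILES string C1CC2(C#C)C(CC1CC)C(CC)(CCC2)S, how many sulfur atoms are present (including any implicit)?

1

The symbol for sulfur appears 1 time in the SMILES.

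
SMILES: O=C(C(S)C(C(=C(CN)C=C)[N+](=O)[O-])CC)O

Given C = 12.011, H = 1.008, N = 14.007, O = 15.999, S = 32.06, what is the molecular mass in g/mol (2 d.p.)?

Molecular formula: C10H16N2O4S.
M = 10×12.011 + 16×1.008 + 2×14.007 + 4×15.999 + 1×32.06 = 260.31 g/mol.

260.31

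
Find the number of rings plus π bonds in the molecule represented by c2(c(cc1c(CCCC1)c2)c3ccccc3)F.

Molecular formula from the SMILES: C16H15F.
DoU = (2C + 2 + N − H − X)/2 = (2·16 + 2 + 0 − 15 − 1)/2 = 18/2 = 9.
(Structurally: 3 ring(s) + 6 π bond(s) = 9.)

9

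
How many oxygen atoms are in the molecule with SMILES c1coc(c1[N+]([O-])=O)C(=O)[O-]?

5

The symbol for oxygen appears 5 times in the SMILES.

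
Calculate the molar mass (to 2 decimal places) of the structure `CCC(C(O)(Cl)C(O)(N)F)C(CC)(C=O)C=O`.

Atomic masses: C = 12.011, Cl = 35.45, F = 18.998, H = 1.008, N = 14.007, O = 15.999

269.70

Molecular formula: C10H17ClFNO4.
M = 10×12.011 + 1×35.45 + 1×18.998 + 17×1.008 + 1×14.007 + 4×15.999 = 269.70 g/mol.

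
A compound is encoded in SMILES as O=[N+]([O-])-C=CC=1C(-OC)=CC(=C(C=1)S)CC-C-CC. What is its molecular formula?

C14H19NO3S

Heavy atoms from the SMILES: 14 C, 1 N, 3 O, 1 S.
Implicit hydrogens by atom environment:
  4 × C: 2 H each → 8
  4 × C (aromatic): no H
  2 × C: 3 H each → 6
  2 × C (aromatic): 1 H each → 2
  2 × C: 1 H each → 2
  2 × O: no H
  1 × N (charge +1): no H
  1 × O (charge -1): no H
  1 × S: 1 H
  Total hydrogens = 19.
Molecular formula: C14H19NO3S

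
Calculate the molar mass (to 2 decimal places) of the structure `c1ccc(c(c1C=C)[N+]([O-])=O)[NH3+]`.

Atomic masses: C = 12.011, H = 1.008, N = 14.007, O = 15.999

Molecular formula: C8H9N2O2+.
M = 8×12.011 + 9×1.008 + 2×14.007 + 2×15.999 = 165.17 g/mol.

165.17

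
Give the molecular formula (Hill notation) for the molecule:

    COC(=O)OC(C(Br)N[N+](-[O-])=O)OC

C5H9BrN2O6

Heavy atoms from the SMILES: 1 Br, 5 C, 2 N, 6 O.
Implicit hydrogens by atom environment:
  5 × O: no H
  2 × C: 3 H each → 6
  2 × C: 1 H each → 2
  1 × Br: no H
  1 × C: no H
  1 × N: 1 H
  1 × N (charge +1): no H
  1 × O (charge -1): no H
  Total hydrogens = 9.
Molecular formula: C5H9BrN2O6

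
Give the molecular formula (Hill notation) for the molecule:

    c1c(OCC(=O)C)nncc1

C7H8N2O2

Heavy atoms from the SMILES: 7 C, 2 N, 2 O.
Implicit hydrogens by atom environment:
  3 × C (aromatic): 1 H each → 3
  2 × N (aromatic): no H
  2 × O: no H
  1 × C: 3 H
  1 × C: 2 H
  1 × C (aromatic): no H
  1 × C: no H
  Total hydrogens = 8.
Molecular formula: C7H8N2O2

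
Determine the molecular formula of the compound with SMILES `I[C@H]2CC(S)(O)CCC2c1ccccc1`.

C12H15IOS

Heavy atoms from the SMILES: 12 C, 1 I, 1 O, 1 S.
Implicit hydrogens by atom environment:
  5 × C (aromatic): 1 H each → 5
  3 × C: 2 H each → 6
  2 × C: 1 H each → 2
  1 × C: no H
  1 × C (aromatic): no H
  1 × I: no H
  1 × O: 1 H
  1 × S: 1 H
  Total hydrogens = 15.
Molecular formula: C12H15IOS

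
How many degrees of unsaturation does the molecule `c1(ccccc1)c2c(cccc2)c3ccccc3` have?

Molecular formula from the SMILES: C18H14.
DoU = (2C + 2 + N − H − X)/2 = (2·18 + 2 + 0 − 14 − 0)/2 = 24/2 = 12.
(Structurally: 3 ring(s) + 9 π bond(s) = 12.)

12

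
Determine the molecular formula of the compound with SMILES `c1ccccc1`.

C6H6

Heavy atoms from the SMILES: 6 C.
Implicit hydrogens by atom environment:
  6 × C (aromatic): 1 H each → 6
  Total hydrogens = 6.
Molecular formula: C6H6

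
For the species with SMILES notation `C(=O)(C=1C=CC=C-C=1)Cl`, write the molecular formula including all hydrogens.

Heavy atoms from the SMILES: 7 C, 1 Cl, 1 O.
Implicit hydrogens by atom environment:
  5 × C (aromatic): 1 H each → 5
  1 × C (aromatic): no H
  1 × C: no H
  1 × Cl: no H
  1 × O: no H
  Total hydrogens = 5.
Molecular formula: C7H5ClO

C7H5ClO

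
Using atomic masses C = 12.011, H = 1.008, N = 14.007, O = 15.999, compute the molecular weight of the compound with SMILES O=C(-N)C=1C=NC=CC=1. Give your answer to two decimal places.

122.13

Molecular formula: C6H6N2O.
M = 6×12.011 + 6×1.008 + 2×14.007 + 1×15.999 = 122.13 g/mol.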